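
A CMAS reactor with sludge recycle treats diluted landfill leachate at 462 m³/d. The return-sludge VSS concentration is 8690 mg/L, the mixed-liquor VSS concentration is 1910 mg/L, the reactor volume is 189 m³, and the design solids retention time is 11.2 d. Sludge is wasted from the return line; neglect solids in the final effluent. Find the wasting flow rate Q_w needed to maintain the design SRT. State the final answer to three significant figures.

Q_w = (V·X)/(θ_c X_r) = 189.0 × 1910 / (11.2 × 8690) = 3.709 m³/d.

Q_w ≈ 3.71 m³/d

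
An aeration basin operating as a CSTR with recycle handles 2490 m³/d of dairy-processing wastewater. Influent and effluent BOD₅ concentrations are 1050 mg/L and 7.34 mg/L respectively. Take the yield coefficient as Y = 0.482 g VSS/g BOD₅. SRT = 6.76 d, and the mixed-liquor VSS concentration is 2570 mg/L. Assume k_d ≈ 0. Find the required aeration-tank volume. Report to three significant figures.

V ≈ 3290 m³

V·X = Y·Q·ΔS·θ_c gives V = 0.482 × 2490 × (1050 − 7.34) × 6.76 / 2570 = 3292 m³.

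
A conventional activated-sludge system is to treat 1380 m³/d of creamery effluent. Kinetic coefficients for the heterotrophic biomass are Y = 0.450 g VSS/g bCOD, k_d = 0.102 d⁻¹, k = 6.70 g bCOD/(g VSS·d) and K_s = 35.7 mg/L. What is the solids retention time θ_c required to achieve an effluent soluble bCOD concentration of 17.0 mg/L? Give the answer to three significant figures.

At the target effluent, Y k S/(K_s+S) = 0.450×6.70×17.0/52.70 = 0.9726 d⁻¹.
1/θ_c = 0.9726 − 0.102 = 0.8706 d⁻¹, so θ_c = 1.149 d.

θ_c ≈ 1.15 d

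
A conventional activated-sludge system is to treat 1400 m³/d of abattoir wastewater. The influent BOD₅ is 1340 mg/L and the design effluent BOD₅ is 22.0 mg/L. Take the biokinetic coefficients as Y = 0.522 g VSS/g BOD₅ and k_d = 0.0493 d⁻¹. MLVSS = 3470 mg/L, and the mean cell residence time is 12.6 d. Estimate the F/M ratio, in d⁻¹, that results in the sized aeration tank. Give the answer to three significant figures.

F/M ≈ 0.251 d⁻¹

Rearranging the biomass balance for a CMAS with decay, V = Y·Q·ΔS·θ_c / [X·(1+k_d θ_c)] = 0.522 × 1400 × (1340 − 22.0) × 12.6 / [3470 × (1 + 0.0493 × 12.6)] = 1.21×10^7 / 5625 = 2157 m³.
Food-to-microorganism ratio F/M = Q S₀ / (V X) = 1400 × 1340 / (2157 × 3470) = 0.2506 d⁻¹.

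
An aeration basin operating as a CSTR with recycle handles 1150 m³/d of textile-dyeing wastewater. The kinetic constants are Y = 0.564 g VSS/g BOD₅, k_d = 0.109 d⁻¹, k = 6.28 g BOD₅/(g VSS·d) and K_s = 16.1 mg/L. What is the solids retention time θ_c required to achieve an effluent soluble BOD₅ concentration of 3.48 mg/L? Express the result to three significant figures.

θ_c ≈ 1.92 d

From 1/θ_c = Y·k·S/(K_s + S) − k_d: Y·k·S/(K_s+S) = 0.564 × 6.28 × 3.48 / (16.1 + 3.48) = 0.6295 d⁻¹.
Then 1/θ_c = μ − k_d = 0.6295 − 0.109 = 0.5205 d⁻¹, giving θ_c = 1.921 d.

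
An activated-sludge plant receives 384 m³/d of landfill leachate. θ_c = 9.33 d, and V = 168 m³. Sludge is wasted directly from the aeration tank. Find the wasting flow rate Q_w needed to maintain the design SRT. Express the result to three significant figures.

For wasting at MLVSS concentration, Q_w = V/θ_c = 168.0/9.33 = 18.01 m³/d.

Q_w ≈ 18.0 m³/d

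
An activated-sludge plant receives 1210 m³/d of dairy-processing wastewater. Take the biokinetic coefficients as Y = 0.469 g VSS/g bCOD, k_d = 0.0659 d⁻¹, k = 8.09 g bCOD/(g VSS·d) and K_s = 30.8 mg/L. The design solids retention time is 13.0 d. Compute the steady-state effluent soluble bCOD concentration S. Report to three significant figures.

S ≈ 1.20 mg/L

Effluent substrate depends only on kinetics and SRT: S = K_s(1 + k_d θ_c) / [θ_c(Yk − k_d) − 1] = 30.8 × (1 + 0.0659 × 13.0) / [13.0 × (0.469 × 8.09 − 0.0659) − 1] = 57.19 / 47.47 = 1.205 mg/L.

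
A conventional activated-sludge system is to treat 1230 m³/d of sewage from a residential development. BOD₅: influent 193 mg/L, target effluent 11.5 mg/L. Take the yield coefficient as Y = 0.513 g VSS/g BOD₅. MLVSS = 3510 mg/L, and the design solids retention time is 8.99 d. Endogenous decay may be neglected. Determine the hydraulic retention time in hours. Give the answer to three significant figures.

With k_d = 0 the design equation reduces to V = Y Q (S₀−S) θ_c / X = 0.513 × 1230 × (193 − 11.5) × 8.99 / 3510 = 293.3 m³.
Hydraulic retention time τ = V/Q = 293.3 / 1230 = 0.2385 d = 5.723 h.

τ ≈ 5.72 h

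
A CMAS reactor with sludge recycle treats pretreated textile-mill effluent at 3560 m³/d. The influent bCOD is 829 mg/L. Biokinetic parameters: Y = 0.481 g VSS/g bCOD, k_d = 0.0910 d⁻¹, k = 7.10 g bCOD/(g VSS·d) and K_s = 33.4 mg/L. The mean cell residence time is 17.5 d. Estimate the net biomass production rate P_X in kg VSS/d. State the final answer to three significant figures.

For a completely mixed reactor with recycle the Lawrence–McCarty relation gives S = K_s·(1 + k_d·θ_c) / [θ_c·(Y·k − k_d) − 1] = 33.4 × (1 + 0.0910 × 17.5) / [17.5 × (0.481 × 7.10 − 0.0910) − 1] = 86.59 / 57.17 = 1.515 mg/L.
The observed yield is Y_obs = Y/(1 + k_d·θ_c) = 0.481 / (1 + 0.0910 × 17.5) = 0.481 / 2.593 = 0.1855 g VSS per g bCOD removed.
ΔS = 829 − 1.51 = 827.5 mg/L, so the substrate removal rate is 3560 × 827.5/1000 = 2946 kg bCOD/d.
P_X = Y_obs · Q(S₀ − S) = 0.1855 × 2946 = 546.6 kg VSS/d.

P_X ≈ 547 kg VSS/d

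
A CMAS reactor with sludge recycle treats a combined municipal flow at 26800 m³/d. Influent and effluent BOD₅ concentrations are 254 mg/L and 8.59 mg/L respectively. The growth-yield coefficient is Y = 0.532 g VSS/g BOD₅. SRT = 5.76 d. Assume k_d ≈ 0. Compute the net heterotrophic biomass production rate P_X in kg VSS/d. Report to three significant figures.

No decay correction is needed, so Y_obs = Y = 0.532.
Mass of BOD₅ removed per day: Q(S₀ − S) = 26800 × 245.4 g/m³ = 6577 kg/d.
Net biomass production P_X = Y_obs × Q·(S₀ − S) = 0.5320 × 6577 = 3499 kg VSS/d.

P_X ≈ 3500 kg VSS/d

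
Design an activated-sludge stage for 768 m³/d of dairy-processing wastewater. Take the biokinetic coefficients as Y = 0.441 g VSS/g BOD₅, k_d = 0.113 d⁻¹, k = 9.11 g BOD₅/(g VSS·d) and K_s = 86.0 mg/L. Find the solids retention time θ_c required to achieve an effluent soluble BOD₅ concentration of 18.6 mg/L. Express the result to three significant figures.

θ_c ≈ 1.66 d

At the target effluent, Y k S/(K_s+S) = 0.441×9.11×18.6/104.6 = 0.7144 d⁻¹.
1/θ_c = 0.7144 − 0.113 = 0.6014 d⁻¹, so θ_c = 1.663 d.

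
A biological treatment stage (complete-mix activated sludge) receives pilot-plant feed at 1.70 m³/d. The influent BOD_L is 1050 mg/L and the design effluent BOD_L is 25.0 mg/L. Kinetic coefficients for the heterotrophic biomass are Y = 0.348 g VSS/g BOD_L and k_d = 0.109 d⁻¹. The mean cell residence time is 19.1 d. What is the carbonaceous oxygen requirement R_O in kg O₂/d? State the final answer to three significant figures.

The observed yield is Y_obs = Y/(1 + k_d·θ_c) = 0.348 / (1 + 0.109 × 19.1) = 0.348 / 3.082 = 0.1129 g VSS per g BOD_L removed.
Q·(S₀ − S) = 1.70 × (1050 − 25.0) × 10⁻³ = 1.742 kg/d removed.
Biomass synthesised: P_X = Y_obs × 1.742 = 0.1968 kg VSS/d.
Carbonaceous O₂ demand = substrate oxidised − cell-mass equivalent = 1.742 − 1.42 × 0.1968 = 1.463 kg O₂/d.

R_O ≈ 1.46 kg O₂/d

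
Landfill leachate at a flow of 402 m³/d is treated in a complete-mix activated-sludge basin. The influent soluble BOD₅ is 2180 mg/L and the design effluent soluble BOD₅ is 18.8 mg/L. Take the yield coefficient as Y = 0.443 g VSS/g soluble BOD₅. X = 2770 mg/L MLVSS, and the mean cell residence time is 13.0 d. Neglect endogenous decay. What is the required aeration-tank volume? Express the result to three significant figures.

V ≈ 1810 m³

V·X = Y·Q·ΔS·θ_c gives V = 0.443 × 402 × (2180 − 18.8) × 13.0 / 2770 = 1806 m³.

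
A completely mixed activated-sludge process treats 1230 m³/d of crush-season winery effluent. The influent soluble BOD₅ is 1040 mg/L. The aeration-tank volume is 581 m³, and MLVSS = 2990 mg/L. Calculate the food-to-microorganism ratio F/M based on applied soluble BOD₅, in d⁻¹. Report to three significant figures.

F/M ≈ 0.736 d⁻¹

F/M = applied load / biomass = Q·S₀/(V·X) = 1230 × 1040 / (581.0 × 2990) = 0.7364 d⁻¹.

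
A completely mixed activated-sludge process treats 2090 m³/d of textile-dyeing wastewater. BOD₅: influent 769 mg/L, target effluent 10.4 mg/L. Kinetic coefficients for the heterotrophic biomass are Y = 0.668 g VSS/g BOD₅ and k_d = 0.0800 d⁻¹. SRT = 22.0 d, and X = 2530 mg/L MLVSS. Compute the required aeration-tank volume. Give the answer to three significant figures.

V ≈ 3340 m³

Rearranging the biomass balance for a CMAS with decay, V = Y·Q·ΔS·θ_c / [X·(1+k_d θ_c)] = 0.668 × 2090 × (769 − 10.4) × 22.0 / [2530 × (1 + 0.0800 × 22.0)] = 2.33×10^7 / 6983 = 3337 m³.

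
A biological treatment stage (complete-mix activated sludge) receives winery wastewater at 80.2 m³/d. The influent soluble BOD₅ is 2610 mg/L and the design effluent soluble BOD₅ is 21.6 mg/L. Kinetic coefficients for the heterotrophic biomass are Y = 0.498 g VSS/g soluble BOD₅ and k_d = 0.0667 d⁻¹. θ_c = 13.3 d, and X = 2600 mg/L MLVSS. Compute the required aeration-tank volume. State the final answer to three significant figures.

Rearranging the biomass balance for a CMAS with decay, V = Y·Q·ΔS·θ_c / [X·(1+k_d θ_c)] = 0.498 × 80.2 × (2610 − 21.6) × 13.3 / [2600 × (1 + 0.0667 × 13.3)] = 1.37×10^6 / 4906 = 280.2 m³.

V ≈ 280 m³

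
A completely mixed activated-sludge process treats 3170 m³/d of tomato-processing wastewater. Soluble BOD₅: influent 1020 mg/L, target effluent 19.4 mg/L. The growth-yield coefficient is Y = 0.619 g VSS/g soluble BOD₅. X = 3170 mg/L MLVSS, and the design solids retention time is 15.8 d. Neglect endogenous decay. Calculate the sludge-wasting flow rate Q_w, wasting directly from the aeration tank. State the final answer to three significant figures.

Biomass mass balance (decay neglected): V·X = Y·Q·(S₀ − S)·θ_c, so V = 0.619 × 3170 × (1020 − 19.4) × 15.8 / 3170 = 9786 m³.
For wasting at MLVSS concentration, Q_w = V/θ_c = 9786/15.8 = 619.4 m³/d.

Q_w ≈ 619 m³/d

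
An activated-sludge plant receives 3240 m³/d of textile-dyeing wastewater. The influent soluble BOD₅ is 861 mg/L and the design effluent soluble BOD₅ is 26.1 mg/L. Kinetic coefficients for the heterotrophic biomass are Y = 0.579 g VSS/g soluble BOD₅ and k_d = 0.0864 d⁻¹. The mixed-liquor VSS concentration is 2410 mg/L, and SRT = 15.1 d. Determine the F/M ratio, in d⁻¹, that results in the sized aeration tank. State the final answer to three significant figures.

F/M ≈ 0.272 d⁻¹

Steady-state biomass mass balance: V·X·(1 + k_d·θ_c) = Y·Q·(S₀ − S)·θ_c, so V = 0.579 × 3240 × (861 − 26.1) × 15.1 / [2410 × (1 + 0.0864 × 15.1)] = 2.37×10^7 / 5554 = 4258 m³.
Food-to-microorganism ratio F/M = Q S₀ / (V X) = 3240 × 861 / (4258 × 2410) = 0.2718 d⁻¹.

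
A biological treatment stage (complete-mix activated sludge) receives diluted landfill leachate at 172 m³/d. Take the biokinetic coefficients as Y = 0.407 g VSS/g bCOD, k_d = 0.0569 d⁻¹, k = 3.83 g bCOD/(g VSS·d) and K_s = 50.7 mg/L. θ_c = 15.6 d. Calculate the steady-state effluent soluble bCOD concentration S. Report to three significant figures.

S ≈ 4.27 mg/L

For a completely mixed reactor with recycle the Lawrence–McCarty relation gives S = K_s·(1 + k_d·θ_c) / [θ_c·(Y·k − k_d) − 1] = 50.7 × (1 + 0.0569 × 15.6) / [15.6 × (0.407 × 3.83 − 0.0569) − 1] = 95.70 / 22.43 = 4.267 mg/L.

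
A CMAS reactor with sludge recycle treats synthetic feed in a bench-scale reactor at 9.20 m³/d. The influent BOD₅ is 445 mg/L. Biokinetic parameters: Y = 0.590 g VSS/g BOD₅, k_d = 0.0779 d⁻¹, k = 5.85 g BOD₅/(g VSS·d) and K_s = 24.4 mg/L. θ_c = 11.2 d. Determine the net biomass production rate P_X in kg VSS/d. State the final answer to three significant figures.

P_X ≈ 1.29 kg VSS/d

Effluent substrate depends only on kinetics and SRT: S = K_s(1 + k_d θ_c) / [θ_c(Yk − k_d) − 1] = 24.4 × (1 + 0.0779 × 11.2) / [11.2 × (0.590 × 5.85 − 0.0779) − 1] = 45.69 / 36.78 = 1.242 mg/L.
The observed yield is Y_obs = Y/(1 + k_d·θ_c) = 0.590 / (1 + 0.0779 × 11.2) = 0.590 / 1.872 = 0.3151 g VSS per g BOD₅ removed.
Mass of BOD₅ removed per day: Q(S₀ − S) = 9.20 × 443.8 g/m³ = 4.083 kg/d.
Biomass produced: P_X = Y_obs·Q·ΔS = 0.3151 × 4.083 ≈ 1.286 kg VSS/d.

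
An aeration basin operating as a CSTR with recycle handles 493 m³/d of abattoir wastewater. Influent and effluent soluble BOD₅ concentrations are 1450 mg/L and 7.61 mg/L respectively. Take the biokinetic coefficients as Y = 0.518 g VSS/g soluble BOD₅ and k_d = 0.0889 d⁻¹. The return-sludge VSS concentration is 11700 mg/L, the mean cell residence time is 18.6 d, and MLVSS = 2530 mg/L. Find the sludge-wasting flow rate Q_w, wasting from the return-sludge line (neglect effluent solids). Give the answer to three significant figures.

Q_w ≈ 11.9 m³/d

From the SRT design equation V = Y Q (S₀−S) θ_c / [X (1 + k_d θ_c)] = 0.518 × 493 × (1450 − 7.61) × 18.6 / [2530 × (1 + 0.0889 × 18.6)] = 6.85×10^6 / 6713 = 1021 m³.
Q_w = (V·X)/(θ_c X_r) = 1021 × 2530 / (18.6 × 11700) = 11.86 m³/d.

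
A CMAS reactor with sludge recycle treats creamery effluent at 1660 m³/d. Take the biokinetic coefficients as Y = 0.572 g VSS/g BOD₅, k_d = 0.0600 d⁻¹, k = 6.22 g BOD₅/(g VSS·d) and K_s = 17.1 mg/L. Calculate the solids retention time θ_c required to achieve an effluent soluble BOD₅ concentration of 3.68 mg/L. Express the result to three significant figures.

Specific growth rate at S = 3.68 mg/L: μ = YkS/(K_s+S) = 0.572·6.22·3.68/(17.1+3.68) = 0.6301 d⁻¹.
1/θ_c = 0.6301 − 0.0600 = 0.5701 d⁻¹, so θ_c = 1.754 d.

θ_c ≈ 1.75 d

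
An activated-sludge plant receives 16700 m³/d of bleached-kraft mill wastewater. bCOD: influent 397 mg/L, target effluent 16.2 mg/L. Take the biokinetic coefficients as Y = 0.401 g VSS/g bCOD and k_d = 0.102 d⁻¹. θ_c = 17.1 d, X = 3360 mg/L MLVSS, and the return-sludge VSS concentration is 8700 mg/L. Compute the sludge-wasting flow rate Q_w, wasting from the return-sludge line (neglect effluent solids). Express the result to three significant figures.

From the SRT design equation V = Y Q (S₀−S) θ_c / [X (1 + k_d θ_c)] = 0.401 × 16700 × (397 − 16.2) × 17.1 / [3360 × (1 + 0.102 × 17.1)] = 4.36×10^7 / 9221 = 4729 m³.
θ_c = V·X/(Q_w·X_r) when wasting from the recycle, so Q_w = V·X/(θ_c·X_r) = 4729 × 3360 / (17.1 × 8700) = 106.8 m³/d.

Q_w ≈ 107 m³/d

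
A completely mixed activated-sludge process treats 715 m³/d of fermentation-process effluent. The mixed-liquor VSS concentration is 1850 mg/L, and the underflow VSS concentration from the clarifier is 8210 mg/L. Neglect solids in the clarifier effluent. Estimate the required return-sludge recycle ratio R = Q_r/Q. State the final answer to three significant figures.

R ≈ 0.291

Mass balance around the secondary clarifier (neglecting effluent solids): R = X / (X_r − X) = 1850 / (8210 − 1850) = 0.2909.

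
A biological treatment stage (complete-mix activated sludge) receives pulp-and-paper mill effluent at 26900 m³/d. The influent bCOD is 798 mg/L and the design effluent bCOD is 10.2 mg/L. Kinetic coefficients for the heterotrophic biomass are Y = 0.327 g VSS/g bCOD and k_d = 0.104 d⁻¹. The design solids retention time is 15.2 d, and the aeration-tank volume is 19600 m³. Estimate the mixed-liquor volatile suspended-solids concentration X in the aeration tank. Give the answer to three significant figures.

X ≈ 2080 mg/L

Solving the biomass balance for X: X = Y Q (S₀−S) θ_c / [V (1+k_d θ_c)] = 0.327 × 26900 × (798 − 10.2) × 15.2 / [19600 × (1 + 0.104 × 15.2)] = 2082 mg/L.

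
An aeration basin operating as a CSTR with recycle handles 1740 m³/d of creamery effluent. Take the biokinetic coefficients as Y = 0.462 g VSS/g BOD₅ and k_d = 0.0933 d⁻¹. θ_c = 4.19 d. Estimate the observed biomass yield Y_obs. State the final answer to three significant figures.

Y_obs ≈ 0.332 g VSS/g BOD₅

Correct the yield for decay: Y_obs = Y/(1 + k_d θ_c) = 0.462 / (1 + 0.0933 × 4.19) = 0.462 / 1.391 = 0.3322.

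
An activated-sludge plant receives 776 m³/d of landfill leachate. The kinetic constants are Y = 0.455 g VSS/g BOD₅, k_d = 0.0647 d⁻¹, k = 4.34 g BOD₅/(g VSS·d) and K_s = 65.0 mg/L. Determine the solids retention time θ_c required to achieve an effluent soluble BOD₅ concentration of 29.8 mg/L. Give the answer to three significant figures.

θ_c ≈ 1.80 d

From 1/θ_c = Y·k·S/(K_s + S) − k_d: Y·k·S/(K_s+S) = 0.455 × 4.34 × 29.8 / (65.0 + 29.8) = 0.6207 d⁻¹.
Then 1/θ_c = μ − k_d = 0.6207 − 0.0647 = 0.5560 d⁻¹, giving θ_c = 1.798 d.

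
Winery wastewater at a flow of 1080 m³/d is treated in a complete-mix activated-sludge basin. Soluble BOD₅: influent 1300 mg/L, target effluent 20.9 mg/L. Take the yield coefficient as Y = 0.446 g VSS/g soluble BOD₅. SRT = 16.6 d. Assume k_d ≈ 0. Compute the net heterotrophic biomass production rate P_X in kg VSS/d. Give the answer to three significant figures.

Since k_d ≈ 0, Y_obs = Y = 0.446 g VSS/g soluble BOD₅.
ΔS = 1300 − 20.9 = 1279 mg/L, so the substrate removal rate is 1080 × 1279/1000 = 1381 kg soluble BOD₅/d.
P_X = Y_obs · Q(S₀ − S) = 0.4460 × 1381 = 616.1 kg VSS/d.

P_X ≈ 616 kg VSS/d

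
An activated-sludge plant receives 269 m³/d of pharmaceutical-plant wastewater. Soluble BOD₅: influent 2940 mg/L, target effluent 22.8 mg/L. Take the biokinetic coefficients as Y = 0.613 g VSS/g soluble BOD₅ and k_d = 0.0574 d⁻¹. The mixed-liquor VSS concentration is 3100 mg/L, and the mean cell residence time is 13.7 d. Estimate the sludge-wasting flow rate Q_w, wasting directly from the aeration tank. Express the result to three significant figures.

Q_w ≈ 86.9 m³/d

Rearranging the biomass balance for a CMAS with decay, V = Y·Q·ΔS·θ_c / [X·(1+k_d θ_c)] = 0.613 × 269 × (2940 − 22.8) × 13.7 / [3100 × (1 + 0.0574 × 13.7)] = 6.59×10^6 / 5538 = 1190 m³.
For wasting at MLVSS concentration, Q_w = V/θ_c = 1190/13.7 = 86.86 m³/d.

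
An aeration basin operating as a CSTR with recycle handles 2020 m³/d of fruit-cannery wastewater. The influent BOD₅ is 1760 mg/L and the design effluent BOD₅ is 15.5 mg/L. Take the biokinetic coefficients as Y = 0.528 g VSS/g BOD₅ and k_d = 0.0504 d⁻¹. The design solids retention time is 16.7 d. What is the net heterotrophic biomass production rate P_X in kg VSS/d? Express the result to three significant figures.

P_X ≈ 1010 kg VSS/d

Y_obs = Y / (1 + k_d θ_c) = 0.528 / (1 + 0.0504 × 16.7) = 0.528 / 1.842 = 0.2867.
Q·(S₀ − S) = 2020 × (1760 − 15.5) × 10⁻³ = 3524 kg/d removed.
So the net sludge growth is P_X = 0.2867 × 3524 = 1010 kg VSS/d.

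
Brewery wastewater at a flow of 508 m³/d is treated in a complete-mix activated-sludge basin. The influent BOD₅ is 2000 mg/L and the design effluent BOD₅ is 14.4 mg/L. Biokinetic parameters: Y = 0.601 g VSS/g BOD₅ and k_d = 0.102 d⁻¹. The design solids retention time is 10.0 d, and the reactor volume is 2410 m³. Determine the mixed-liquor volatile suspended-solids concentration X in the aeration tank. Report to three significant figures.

X ≈ 1250 mg/L

From V·X·(1 + k_d·θ_c) = Y·Q·(S₀ − S)·θ_c: X = 0.601 × 508 × (2000 − 14.4) × 10.0 / [2410 × (1 + 0.102 × 10.0)] = 1245 mg/L.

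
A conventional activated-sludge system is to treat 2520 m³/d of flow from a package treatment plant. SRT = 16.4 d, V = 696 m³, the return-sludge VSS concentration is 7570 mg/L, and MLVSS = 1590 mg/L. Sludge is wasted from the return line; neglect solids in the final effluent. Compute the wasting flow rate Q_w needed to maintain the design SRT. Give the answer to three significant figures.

Q_w ≈ 8.91 m³/d

θ_c = V·X/(Q_w·X_r) when wasting from the recycle, so Q_w = V·X/(θ_c·X_r) = 696.0 × 1590 / (16.4 × 7570) = 8.914 m³/d.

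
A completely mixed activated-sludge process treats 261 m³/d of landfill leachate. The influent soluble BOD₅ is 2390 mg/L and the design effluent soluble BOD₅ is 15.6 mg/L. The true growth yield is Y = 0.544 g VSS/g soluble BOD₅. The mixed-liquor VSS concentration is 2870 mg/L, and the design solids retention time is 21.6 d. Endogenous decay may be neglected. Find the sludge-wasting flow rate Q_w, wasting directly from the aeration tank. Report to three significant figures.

With k_d = 0 the design equation reduces to V = Y Q (S₀−S) θ_c / X = 0.544 × 261 × (2390 − 15.6) × 21.6 / 2870 = 2537 m³.
With mixed-liquor wasting, θ_c = V/Q_w, so Q_w = V/θ_c = 2537/21.6 = 117.5 m³/d.

Q_w ≈ 117 m³/d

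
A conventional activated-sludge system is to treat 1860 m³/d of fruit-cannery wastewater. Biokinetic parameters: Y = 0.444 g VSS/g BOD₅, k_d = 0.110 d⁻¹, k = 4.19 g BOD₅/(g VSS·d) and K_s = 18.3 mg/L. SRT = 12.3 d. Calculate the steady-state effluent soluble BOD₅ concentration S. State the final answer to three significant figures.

For a completely mixed reactor with recycle the Lawrence–McCarty relation gives S = K_s·(1 + k_d·θ_c) / [θ_c·(Y·k − k_d) − 1] = 18.3 × (1 + 0.110 × 12.3) / [12.3 × (0.444 × 4.19 − 0.110) − 1] = 43.06 / 20.53 = 2.097 mg/L.

S ≈ 2.10 mg/L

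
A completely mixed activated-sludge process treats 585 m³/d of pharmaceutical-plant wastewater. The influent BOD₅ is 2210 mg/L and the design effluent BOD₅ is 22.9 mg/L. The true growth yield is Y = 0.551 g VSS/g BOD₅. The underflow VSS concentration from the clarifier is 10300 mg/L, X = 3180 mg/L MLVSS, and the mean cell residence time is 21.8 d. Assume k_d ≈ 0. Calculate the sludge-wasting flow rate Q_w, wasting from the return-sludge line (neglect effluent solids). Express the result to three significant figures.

Q_w ≈ 68.4 m³/d

Biomass mass balance (decay neglected): V·X = Y·Q·(S₀ − S)·θ_c, so V = 0.551 × 585 × (2210 − 22.9) × 21.8 / 3180 = 4833 m³.
θ_c = V·X/(Q_w·X_r) when wasting from the recycle, so Q_w = V·X/(θ_c·X_r) = 4833 × 3180 / (21.8 × 10300) = 68.44 m³/d.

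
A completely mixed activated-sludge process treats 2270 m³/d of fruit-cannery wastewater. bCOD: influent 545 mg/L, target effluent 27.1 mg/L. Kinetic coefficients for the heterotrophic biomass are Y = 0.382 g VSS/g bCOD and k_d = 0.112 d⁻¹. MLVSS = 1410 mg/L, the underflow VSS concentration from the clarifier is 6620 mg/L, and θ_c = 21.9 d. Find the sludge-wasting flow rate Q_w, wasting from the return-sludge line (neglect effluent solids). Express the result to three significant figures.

Steady-state biomass mass balance: V·X·(1 + k_d·θ_c) = Y·Q·(S₀ − S)·θ_c, so V = 0.382 × 2270 × (545 − 27.1) × 21.9 / [1410 × (1 + 0.112 × 21.9)] = 9.84×10^6 / 4868 = 2020 m³.
Wasting from the return line (neglecting effluent solids): Q_w = V·X / (θ_c·X_r) = 2020 × 1410 / (21.9 × 6620) = 19.65 m³/d.

Q_w ≈ 19.6 m³/d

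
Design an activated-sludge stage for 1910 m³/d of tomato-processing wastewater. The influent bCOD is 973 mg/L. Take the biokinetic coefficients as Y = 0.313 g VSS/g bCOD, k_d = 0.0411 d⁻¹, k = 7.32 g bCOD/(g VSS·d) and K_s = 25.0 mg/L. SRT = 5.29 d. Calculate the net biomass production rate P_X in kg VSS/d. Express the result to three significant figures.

Effluent substrate depends only on kinetics and SRT: S = K_s(1 + k_d θ_c) / [θ_c(Yk − k_d) − 1] = 25.0 × (1 + 0.0411 × 5.29) / [5.29 × (0.313 × 7.32 − 0.0411) − 1] = 30.44 / 10.90 = 2.792 mg/L.
Observed yield with endogenous decay: Y_obs = Y / (1 + k_d·θ_c) = 0.313 / (1 + 0.0411 × 5.29) = 0.313 / 1.217 = 0.2571 g VSS/g bCOD.
Q·(S₀ − S) = 1910 × (973 − 2.79) × 10⁻³ = 1853 kg/d removed.
Biomass produced: P_X = Y_obs·Q·ΔS = 0.2571 × 1853 ≈ 476.4 kg VSS/d.

P_X ≈ 476 kg VSS/d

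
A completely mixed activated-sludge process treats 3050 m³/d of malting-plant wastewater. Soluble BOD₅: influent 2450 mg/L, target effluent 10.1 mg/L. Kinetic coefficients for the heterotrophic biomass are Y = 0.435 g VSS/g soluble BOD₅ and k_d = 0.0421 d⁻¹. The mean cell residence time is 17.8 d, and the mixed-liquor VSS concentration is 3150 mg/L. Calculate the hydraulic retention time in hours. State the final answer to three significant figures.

τ ≈ 82.3 h

Rearranging the biomass balance for a CMAS with decay, V = Y·Q·ΔS·θ_c / [X·(1+k_d θ_c)] = 0.435 × 3050 × (2450 − 10.1) × 17.8 / [3150 × (1 + 0.0421 × 17.8)] = 5.76×10^7 / 5511 = 10457 m³.
τ = V/Q = 10457/3050 = 3.428 d, or 82.28 h.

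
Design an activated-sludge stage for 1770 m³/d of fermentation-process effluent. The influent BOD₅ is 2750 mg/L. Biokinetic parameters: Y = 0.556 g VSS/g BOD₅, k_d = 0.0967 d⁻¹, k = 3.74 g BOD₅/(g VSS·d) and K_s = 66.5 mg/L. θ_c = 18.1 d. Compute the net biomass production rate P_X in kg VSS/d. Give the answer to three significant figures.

P_X ≈ 982 kg VSS/d

From the Monod/SRT balance for a CMAS, S = K_s·(1+k_d θ_c)/[θ_c·(Y k − k_d) − 1] = 66.5 × (1 + 0.0967 × 18.1) / [18.1 × (0.556 × 3.74 − 0.0967) − 1] = 182.9 / 34.89 = 5.242 mg/L.
Correct the yield for decay: Y_obs = Y/(1 + k_d θ_c) = 0.556 / (1 + 0.0967 × 18.1) = 0.556 / 2.750 = 0.2022.
Substrate removed = Q·(S₀ − S) = 1770 m³/d × (2750 − 5.24) g/m³ = 4.86×10^6 g/d = 4858 kg/d.
Biomass produced: P_X = Y_obs·Q·ΔS = 0.2022 × 4858 ≈ 982.1 kg VSS/d.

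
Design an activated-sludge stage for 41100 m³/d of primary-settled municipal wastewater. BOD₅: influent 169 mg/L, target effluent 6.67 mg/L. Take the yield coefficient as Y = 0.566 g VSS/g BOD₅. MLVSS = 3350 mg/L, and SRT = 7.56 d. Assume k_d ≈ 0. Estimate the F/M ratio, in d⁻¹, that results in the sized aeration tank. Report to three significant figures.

V·X = Y·Q·ΔS·θ_c gives V = 0.566 × 41100 × (169 − 6.67) × 7.56 / 3350 = 8522 m³.
Food-to-microorganism ratio F/M = Q S₀ / (V X) = 41100 × 169 / (8522 × 3350) = 0.2433 d⁻¹.

F/M ≈ 0.243 d⁻¹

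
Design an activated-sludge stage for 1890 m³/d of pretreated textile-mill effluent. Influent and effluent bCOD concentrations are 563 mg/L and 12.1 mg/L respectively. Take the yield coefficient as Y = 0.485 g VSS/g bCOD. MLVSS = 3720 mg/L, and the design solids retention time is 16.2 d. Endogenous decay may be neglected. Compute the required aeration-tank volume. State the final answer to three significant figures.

V ≈ 2200 m³

Biomass mass balance (decay neglected): V·X = Y·Q·(S₀ − S)·θ_c, so V = 0.485 × 1890 × (563 − 12.1) × 16.2 / 3720 = 2199 m³.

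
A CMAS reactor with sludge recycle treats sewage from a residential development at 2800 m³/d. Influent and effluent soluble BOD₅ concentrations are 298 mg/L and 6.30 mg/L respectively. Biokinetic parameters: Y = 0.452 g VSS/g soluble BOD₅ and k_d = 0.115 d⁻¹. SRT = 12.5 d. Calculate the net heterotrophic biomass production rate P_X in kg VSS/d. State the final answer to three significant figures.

Observed yield with endogenous decay: Y_obs = Y / (1 + k_d·θ_c) = 0.452 / (1 + 0.115 × 12.5) = 0.452 / 2.438 = 0.1854 g VSS/g soluble BOD₅.
Mass of soluble BOD₅ removed per day: Q(S₀ − S) = 2800 × 291.7 g/m³ = 816.8 kg/d.
Net biomass production P_X = Y_obs × Q·(S₀ − S) = 0.1854 × 816.8 = 151.5 kg VSS/d.

P_X ≈ 151 kg VSS/d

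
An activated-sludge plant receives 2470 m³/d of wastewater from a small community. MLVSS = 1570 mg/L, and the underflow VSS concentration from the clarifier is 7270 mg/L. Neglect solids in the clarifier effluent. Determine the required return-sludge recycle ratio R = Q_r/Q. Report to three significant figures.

Solids balance on the clarifier gives (1+R)X = R·X_r, so R = X/(X_r − X) = 1570 / (7270 − 1570) = 0.2754.

R ≈ 0.275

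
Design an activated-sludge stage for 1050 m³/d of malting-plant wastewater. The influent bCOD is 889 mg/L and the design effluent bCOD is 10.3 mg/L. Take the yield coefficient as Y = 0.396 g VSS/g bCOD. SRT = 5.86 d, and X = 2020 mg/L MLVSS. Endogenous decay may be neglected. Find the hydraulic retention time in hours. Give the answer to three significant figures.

V·X = Y·Q·ΔS·θ_c gives V = 0.396 × 1050 × (889 − 10.3) × 5.86 / 2020 = 1060 m³.
τ = V/Q = 1060/1050 = 1.009 d, or 24.23 h.

τ ≈ 24.2 h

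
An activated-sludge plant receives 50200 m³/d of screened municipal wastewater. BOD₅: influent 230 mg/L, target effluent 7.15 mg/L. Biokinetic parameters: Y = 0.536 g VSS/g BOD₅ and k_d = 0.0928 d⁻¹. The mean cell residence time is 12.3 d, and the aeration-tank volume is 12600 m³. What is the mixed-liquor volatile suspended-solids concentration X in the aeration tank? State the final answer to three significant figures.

X ≈ 2730 mg/L

Solving the biomass balance for X: X = Y Q (S₀−S) θ_c / [V (1+k_d θ_c)] = 0.536 × 50200 × (230 − 7.15) × 12.3 / [12600 × (1 + 0.0928 × 12.3)] = 2733 mg/L.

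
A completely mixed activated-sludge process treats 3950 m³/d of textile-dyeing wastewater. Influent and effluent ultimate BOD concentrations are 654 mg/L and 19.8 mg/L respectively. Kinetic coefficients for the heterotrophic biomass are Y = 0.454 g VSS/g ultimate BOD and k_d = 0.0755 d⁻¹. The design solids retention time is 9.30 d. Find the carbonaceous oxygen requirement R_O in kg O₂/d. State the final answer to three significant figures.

R_O ≈ 1560 kg O₂/d

Y_obs = Y / (1 + k_d θ_c) = 0.454 / (1 + 0.0755 × 9.30) = 0.454 / 1.702 = 0.2667.
Mass of ultimate BOD removed per day: Q(S₀ − S) = 3950 × 634.2 g/m³ = 2505 kg/d.
P_X = Y_obs·Q·(S₀ − S) = 0.2667 × 2505 = 668.2 kg VSS/d.
Carbonaceous O₂ demand = substrate oxidised − cell-mass equivalent = 2505 − 1.42 × 668.2 = 1556 kg O₂/d.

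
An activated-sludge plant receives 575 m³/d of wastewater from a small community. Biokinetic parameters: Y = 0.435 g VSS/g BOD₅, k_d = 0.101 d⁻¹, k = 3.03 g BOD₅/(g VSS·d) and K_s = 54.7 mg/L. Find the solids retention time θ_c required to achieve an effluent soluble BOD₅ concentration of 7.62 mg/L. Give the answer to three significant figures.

θ_c ≈ 16.6 d

Specific growth rate at S = 7.62 mg/L: μ = YkS/(K_s+S) = 0.435·3.03·7.62/(54.7+7.62) = 0.1612 d⁻¹.
θ_c = 1/(μ − k_d) = 1/(0.1612 − 0.101) = 1/0.06016 = 16.62 d.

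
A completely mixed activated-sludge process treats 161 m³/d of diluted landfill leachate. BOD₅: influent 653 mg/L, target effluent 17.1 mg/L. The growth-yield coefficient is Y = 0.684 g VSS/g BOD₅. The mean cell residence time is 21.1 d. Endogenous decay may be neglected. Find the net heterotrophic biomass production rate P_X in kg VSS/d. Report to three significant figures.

With endogenous decay neglected, the observed yield equals the true yield: Y_obs = Y = 0.684 g VSS/g BOD₅.
Substrate removed = Q·(S₀ − S) = 161 m³/d × (653 − 17.1) g/m³ = 1.02×10^5 g/d = 102.4 kg/d.
Biomass produced: P_X = Y_obs·Q·ΔS = 0.6840 × 102.4 ≈ 70.03 kg VSS/d.

P_X ≈ 70.0 kg VSS/d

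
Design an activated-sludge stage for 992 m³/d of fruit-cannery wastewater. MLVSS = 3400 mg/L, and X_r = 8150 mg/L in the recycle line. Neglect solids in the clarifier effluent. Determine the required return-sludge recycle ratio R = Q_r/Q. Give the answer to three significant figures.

R ≈ 0.716

R = Q_r/Q = X/(X_r − X) = 3400 / (8150 − 3400) = 0.7158.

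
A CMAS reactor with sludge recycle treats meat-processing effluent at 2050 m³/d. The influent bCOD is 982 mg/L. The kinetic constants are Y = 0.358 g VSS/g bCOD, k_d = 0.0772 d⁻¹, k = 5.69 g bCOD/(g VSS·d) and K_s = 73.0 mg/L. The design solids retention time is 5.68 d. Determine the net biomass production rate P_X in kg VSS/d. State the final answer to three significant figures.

P_X ≈ 496 kg VSS/d

For a completely mixed reactor with recycle the Lawrence–McCarty relation gives S = K_s·(1 + k_d·θ_c) / [θ_c·(Y·k − k_d) − 1] = 73.0 × (1 + 0.0772 × 5.68) / [5.68 × (0.358 × 5.69 − 0.0772) − 1] = 105.0 / 10.13 = 10.36 mg/L.
The observed yield is Y_obs = Y/(1 + k_d·θ_c) = 0.358 / (1 + 0.0772 × 5.68) = 0.358 / 1.438 = 0.2489 g VSS per g bCOD removed.
Substrate removed = Q·(S₀ − S) = 2050 m³/d × (982 − 10.4) g/m³ = 1.99×10^6 g/d = 1992 kg/d.
Biomass produced: P_X = Y_obs·Q·ΔS = 0.2489 × 1992 ≈ 495.7 kg VSS/d.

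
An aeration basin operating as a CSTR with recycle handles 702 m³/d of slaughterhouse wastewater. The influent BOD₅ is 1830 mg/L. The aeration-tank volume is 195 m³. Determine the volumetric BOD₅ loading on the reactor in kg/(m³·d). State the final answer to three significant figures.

L_v ≈ 6.59 kg BOD₅/(m³·d)

L_v = Q S₀ / V = 702 × 1830 × 10⁻³ / 195.0 = 6.588 kg/(m³·d).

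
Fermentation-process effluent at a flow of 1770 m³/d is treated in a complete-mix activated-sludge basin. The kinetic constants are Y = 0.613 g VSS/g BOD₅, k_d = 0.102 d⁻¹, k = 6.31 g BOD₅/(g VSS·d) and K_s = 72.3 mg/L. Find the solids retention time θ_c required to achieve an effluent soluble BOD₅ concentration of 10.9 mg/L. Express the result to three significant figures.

At the target effluent, Y k S/(K_s+S) = 0.613×6.31×10.9/83.20 = 0.5067 d⁻¹.
θ_c = 1/(μ − k_d) = 1/(0.5067 − 0.102) = 1/0.4047 = 2.471 d.

θ_c ≈ 2.47 d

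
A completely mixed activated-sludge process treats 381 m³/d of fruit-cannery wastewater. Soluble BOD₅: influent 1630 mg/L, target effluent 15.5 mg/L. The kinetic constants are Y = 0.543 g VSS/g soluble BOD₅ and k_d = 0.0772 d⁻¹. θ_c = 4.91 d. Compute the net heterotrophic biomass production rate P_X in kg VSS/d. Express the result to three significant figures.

P_X ≈ 242 kg VSS/d

Observed yield with endogenous decay: Y_obs = Y / (1 + k_d·θ_c) = 0.543 / (1 + 0.0772 × 4.91) = 0.543 / 1.379 = 0.3937 g VSS/g soluble BOD₅.
Mass of soluble BOD₅ removed per day: Q(S₀ − S) = 381 × 1614 g/m³ = 615.1 kg/d.
P_X = Y_obs · Q(S₀ − S) = 0.3937 × 615.1 = 242.2 kg VSS/d.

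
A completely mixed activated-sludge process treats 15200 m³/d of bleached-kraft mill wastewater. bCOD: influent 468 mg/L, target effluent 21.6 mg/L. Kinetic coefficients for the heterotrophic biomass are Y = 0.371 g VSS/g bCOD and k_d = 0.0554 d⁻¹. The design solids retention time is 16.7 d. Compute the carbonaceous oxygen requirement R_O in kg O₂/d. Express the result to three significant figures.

R_O ≈ 4930 kg O₂/d

Correct the yield for decay: Y_obs = Y/(1 + k_d θ_c) = 0.371 / (1 + 0.0554 × 16.7) = 0.371 / 1.925 = 0.1927.
Mass of bCOD removed per day: Q(S₀ − S) = 15200 × 446.4 g/m³ = 6785 kg/d.
Net sludge production P_X = 0.1927 × 6785 = 1308 kg VSS/d.
R_O = Q·(S₀ − S) − 1.42·P_X = 6785 − 1.42 × 1308 = 4929 kg O₂/d.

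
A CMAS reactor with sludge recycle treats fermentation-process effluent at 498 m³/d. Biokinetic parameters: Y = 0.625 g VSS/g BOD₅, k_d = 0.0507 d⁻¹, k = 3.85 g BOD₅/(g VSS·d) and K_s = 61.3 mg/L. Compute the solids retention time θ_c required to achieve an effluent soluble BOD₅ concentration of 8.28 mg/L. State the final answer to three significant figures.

Specific growth rate at S = 8.28 mg/L: μ = YkS/(K_s+S) = 0.625·3.85·8.28/(61.3+8.28) = 0.2863 d⁻¹.
1/θ_c = 0.2863 − 0.0507 = 0.2356 d⁻¹, so θ_c = 4.244 d.

θ_c ≈ 4.24 d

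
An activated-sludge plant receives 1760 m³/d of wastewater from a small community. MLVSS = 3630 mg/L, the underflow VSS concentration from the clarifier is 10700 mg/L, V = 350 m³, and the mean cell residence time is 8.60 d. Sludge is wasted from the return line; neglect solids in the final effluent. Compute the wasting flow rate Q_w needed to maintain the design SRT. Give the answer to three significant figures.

Q_w ≈ 13.8 m³/d

Q_w = (V·X)/(θ_c X_r) = 350.0 × 3630 / (8.60 × 10700) = 13.81 m³/d.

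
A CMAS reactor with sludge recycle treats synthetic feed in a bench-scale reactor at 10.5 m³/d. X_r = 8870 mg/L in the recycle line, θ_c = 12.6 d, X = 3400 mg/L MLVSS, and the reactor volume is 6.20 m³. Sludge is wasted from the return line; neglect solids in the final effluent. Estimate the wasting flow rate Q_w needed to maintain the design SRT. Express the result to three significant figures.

Q_w ≈ 0.189 m³/d

Q_w = (V·X)/(θ_c X_r) = 6.200 × 3400 / (12.6 × 8870) = 0.1886 m³/d.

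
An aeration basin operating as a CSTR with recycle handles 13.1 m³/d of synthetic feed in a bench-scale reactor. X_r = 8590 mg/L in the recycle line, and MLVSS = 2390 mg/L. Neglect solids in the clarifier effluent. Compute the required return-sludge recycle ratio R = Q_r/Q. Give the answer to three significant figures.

Mass balance around the secondary clarifier (neglecting effluent solids): R = X / (X_r − X) = 2390 / (8590 − 2390) = 0.3855.

R ≈ 0.385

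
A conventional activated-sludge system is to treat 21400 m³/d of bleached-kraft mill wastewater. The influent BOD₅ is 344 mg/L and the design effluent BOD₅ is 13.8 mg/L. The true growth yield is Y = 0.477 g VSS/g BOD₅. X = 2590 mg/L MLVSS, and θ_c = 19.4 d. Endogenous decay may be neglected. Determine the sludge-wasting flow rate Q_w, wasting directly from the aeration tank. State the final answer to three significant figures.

V·X = Y·Q·ΔS·θ_c gives V = 0.477 × 21400 × (344 − 13.8) × 19.4 / 2590 = 25247 m³.
With mixed-liquor wasting, θ_c = V/Q_w, so Q_w = V/θ_c = 25247/19.4 = 1301 m³/d.

Q_w ≈ 1300 m³/d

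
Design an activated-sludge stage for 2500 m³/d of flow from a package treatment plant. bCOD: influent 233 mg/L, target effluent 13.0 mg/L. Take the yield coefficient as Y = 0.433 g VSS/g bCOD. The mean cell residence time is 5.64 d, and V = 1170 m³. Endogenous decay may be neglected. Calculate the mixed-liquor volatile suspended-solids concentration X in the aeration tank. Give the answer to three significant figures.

X ≈ 1150 mg/L

X = Y·Q·ΔS·θ_c / V = 0.433 × 2500 × (233 − 13.0) × 5.64 / 1170 = 1148 mg/L.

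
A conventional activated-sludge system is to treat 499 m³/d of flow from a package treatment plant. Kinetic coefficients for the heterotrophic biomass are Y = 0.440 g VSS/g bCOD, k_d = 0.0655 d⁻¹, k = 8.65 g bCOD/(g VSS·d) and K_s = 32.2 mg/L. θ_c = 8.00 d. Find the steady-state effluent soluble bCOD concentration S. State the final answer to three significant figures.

Effluent substrate depends only on kinetics and SRT: S = K_s(1 + k_d θ_c) / [θ_c(Yk − k_d) − 1] = 32.2 × (1 + 0.0655 × 8.00) / [8.00 × (0.440 × 8.65 − 0.0655) − 1] = 49.07 / 28.92 = 1.697 mg/L.

S ≈ 1.70 mg/L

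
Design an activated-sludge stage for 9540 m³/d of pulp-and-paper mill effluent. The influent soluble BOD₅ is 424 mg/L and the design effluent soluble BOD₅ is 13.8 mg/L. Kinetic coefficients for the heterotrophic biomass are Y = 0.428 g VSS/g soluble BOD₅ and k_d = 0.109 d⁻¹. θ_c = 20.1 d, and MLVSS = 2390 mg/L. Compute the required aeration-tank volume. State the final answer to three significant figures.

V ≈ 4410 m³

Steady-state biomass mass balance: V·X·(1 + k_d·θ_c) = Y·Q·(S₀ − S)·θ_c, so V = 0.428 × 9540 × (424 − 13.8) × 20.1 / [2390 × (1 + 0.109 × 20.1)] = 3.37×10^7 / 7626 = 4414 m³.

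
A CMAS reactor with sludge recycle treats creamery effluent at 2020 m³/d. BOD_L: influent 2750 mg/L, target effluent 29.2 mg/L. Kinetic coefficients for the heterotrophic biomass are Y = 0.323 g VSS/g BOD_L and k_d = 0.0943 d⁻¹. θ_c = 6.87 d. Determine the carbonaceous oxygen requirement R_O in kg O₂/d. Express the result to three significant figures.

Observed yield with endogenous decay: Y_obs = Y / (1 + k_d·θ_c) = 0.323 / (1 + 0.0943 × 6.87) = 0.323 / 1.648 = 0.1960 g VSS/g BOD_L.
Q·(S₀ − S) = 2020 × (2750 − 29.2) × 10⁻³ = 5496 kg/d removed.
Biomass synthesised: P_X = Y_obs × 5496 = 1077 kg VSS/d.
Carbonaceous O₂ demand = substrate oxidised − cell-mass equivalent = 5496 − 1.42 × 1077 = 3966 kg O₂/d.

R_O ≈ 3970 kg O₂/d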